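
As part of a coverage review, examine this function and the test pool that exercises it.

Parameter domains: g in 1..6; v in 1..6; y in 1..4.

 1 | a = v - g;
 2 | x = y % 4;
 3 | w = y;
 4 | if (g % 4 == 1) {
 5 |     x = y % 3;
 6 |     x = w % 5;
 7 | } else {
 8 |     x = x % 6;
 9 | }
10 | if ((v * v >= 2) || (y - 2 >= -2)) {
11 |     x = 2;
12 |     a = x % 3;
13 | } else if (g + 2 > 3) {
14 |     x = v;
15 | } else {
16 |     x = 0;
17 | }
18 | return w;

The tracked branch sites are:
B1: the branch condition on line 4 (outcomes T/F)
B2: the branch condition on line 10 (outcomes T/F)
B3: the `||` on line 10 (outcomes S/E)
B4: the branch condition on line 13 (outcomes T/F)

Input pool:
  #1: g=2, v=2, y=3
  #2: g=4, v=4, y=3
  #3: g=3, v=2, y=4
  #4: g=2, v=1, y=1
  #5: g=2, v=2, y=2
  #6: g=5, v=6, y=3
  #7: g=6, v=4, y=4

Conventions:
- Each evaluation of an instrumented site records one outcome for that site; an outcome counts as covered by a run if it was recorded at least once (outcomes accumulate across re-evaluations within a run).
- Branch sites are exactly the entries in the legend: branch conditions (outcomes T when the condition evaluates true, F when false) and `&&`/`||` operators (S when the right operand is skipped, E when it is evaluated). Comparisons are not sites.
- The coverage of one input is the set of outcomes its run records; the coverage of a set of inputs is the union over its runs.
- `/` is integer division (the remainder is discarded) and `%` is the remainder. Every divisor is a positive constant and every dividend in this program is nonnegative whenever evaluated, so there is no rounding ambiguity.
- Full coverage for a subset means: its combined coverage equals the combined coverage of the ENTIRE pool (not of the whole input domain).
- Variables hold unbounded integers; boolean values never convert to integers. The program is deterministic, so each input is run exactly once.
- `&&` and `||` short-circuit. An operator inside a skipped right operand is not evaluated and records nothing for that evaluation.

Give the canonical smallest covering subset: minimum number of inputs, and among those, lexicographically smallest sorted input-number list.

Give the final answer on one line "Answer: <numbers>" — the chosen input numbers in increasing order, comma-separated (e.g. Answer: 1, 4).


input #1, g=2, v=2, y=3: outcomes B1=F, B2=T, B3=S
input #2, g=4, v=4, y=3: outcomes B1=F, B2=T, B3=S
input #3, g=3, v=2, y=4: outcomes B1=F, B2=T, B3=S
input #4, g=2, v=1, y=1: outcomes B1=F, B2=T, B3=E
input #5, g=2, v=2, y=2: outcomes B1=F, B2=T, B3=S
input #6, g=5, v=6, y=3: outcomes B1=T, B2=T, B3=S
input #7, g=6, v=4, y=4: outcomes B1=F, B2=T, B3=S
union over all inputs: B1=T, B1=F, B2=T, B3=S, B3=E (5 outcomes)
every size-1 subset falls short of the 5 outcomes (best: 3/5)
the canonical winner is {4, 6}: size 2, full 5-outcome coverage, earliest index list among size-2 covers
Answer: 4, 6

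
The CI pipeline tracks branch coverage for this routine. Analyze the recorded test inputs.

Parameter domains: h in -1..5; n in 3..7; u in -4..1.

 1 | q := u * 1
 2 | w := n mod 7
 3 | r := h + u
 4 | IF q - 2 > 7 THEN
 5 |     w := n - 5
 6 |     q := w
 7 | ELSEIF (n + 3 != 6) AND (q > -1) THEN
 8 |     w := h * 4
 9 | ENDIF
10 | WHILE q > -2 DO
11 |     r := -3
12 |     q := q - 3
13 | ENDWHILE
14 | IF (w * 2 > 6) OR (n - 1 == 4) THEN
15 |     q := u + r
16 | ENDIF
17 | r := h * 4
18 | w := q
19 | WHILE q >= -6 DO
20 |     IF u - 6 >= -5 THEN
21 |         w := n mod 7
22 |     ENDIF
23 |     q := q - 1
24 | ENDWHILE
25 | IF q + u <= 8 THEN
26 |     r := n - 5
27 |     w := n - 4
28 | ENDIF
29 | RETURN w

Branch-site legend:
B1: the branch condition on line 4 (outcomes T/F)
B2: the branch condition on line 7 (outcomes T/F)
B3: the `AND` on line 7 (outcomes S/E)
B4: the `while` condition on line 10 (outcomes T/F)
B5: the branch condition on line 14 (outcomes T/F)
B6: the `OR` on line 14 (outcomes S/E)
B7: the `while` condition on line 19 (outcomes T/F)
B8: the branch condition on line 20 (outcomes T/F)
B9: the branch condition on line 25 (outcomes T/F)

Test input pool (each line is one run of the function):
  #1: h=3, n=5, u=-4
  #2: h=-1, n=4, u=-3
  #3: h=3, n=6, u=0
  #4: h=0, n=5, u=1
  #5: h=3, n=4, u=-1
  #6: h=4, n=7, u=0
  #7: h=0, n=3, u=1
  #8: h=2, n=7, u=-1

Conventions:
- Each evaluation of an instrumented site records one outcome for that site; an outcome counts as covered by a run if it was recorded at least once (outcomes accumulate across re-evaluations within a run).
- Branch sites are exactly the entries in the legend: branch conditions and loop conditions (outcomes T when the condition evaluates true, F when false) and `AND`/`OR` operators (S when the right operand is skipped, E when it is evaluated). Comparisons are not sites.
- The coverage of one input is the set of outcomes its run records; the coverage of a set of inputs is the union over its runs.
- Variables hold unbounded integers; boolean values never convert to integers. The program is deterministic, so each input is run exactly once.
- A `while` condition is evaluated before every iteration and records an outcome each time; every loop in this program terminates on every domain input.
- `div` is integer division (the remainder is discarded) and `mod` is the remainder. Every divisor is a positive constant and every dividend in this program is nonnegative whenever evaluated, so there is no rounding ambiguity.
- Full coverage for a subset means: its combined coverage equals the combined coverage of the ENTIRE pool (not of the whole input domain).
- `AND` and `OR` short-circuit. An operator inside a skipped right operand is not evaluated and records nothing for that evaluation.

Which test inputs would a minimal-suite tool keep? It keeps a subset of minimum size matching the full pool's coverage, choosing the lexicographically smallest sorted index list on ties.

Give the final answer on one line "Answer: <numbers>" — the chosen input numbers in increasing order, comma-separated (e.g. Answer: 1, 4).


test 1 (h=3, n=5, u=-4) hits B1=F, B2=F, B3=E, B4=F, B5=T, B6=S, B7=T, B7=F, B8=F, B9=T
test 2 (h=-1, n=4, u=-3) hits B1=F, B2=F, B3=E, B4=F, B5=T, B6=S, B7=F, B9=T
test 3 (h=3, n=6, u=0) hits B1=F, B2=T, B3=E, B4=T, B4=F, B5=T, B6=S, B7=T, B7=F, B8=F, B9=T
test 4 (h=0, n=5, u=1) hits B1=F, B2=T, B3=E, B4=T, B4=F, B5=T, B6=E, B7=T, B7=F, B8=T, B9=T
test 5 (h=3, n=4, u=-1) hits B1=F, B2=F, B3=E, B4=T, B4=F, B5=T, B6=S, B7=T, B7=F, B8=F, B9=T
test 6 (h=4, n=7, u=0) hits B1=F, B2=T, B3=E, B4=T, B4=F, B5=T, B6=S, B7=T, B7=F, B8=F, B9=T
test 7 (h=0, n=3, u=1) hits B1=F, B2=F, B3=S, B4=T, B4=F, B5=F, B6=E, B7=T, B7=F, B8=T, B9=T
test 8 (h=2, n=7, u=-1) hits B1=F, B2=F, B3=E, B4=T, B4=F, B5=F, B6=E, B7=T, B7=F, B8=F, B9=T
together the pool reaches 16 outcomes: B1=F, B2=T, B2=F, B3=S, B3=E, B4=T, B4=F, B5=T, B5=F, B6=S, B6=E, B7=T, B7=F, B8=T, B8=F, B9=T
checked all size-1 subsets: none covers 16 outcomes (max 11/16)
size 2: inputs {3, 7} cover all 16 outcomes, and no lexicographically smaller subset of this size does
Answer: 3, 7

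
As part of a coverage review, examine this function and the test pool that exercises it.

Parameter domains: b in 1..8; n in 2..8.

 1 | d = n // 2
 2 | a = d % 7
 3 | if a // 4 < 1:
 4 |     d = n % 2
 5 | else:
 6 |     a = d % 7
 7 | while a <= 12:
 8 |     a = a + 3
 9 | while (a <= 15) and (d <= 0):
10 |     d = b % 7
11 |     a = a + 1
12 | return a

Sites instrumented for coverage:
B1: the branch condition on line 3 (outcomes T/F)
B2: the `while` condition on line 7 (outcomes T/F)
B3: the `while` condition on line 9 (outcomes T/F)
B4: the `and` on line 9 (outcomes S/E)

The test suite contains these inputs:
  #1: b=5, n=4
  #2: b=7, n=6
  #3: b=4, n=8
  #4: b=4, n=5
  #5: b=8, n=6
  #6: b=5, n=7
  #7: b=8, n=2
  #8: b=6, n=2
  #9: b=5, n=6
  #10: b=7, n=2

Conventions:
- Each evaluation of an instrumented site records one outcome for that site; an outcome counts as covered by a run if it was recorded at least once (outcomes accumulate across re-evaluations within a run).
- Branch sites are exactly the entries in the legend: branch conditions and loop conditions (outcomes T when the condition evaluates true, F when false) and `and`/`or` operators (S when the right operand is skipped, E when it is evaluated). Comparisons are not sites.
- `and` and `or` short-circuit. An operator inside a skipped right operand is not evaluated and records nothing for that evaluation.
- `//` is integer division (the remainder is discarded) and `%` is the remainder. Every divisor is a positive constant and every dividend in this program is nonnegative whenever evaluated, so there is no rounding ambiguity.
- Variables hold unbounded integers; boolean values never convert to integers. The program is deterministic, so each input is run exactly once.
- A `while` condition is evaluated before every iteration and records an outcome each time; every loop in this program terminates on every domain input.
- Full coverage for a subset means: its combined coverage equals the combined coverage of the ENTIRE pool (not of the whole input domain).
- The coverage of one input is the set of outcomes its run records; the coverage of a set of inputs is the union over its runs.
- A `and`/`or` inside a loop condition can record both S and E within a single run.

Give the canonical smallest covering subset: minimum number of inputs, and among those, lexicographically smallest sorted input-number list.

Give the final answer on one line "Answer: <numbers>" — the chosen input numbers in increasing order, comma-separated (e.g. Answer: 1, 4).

input #1 (b=5, n=4): events B1->T, B2->T, B2->T, B2->T, B2->T, B2->F, B4->E, B3->T, B4->E, B3->F; covers B1=T, B2=T, B2=F, B3=T, B3=F, B4=E
input #2 (b=7, n=6): events B1->T, B2->T, B2->T, B2->T, B2->T, B2->F, B4->E, B3->T, B4->S, B3->F; covers B1=T, B2=T, B2=F, B3=T, B3=F, B4=S, B4=E
input #3 (b=4, n=8): events B1->F, B2->T, B2->T, B2->T, B2->F, B4->E, B3->F; covers B1=F, B2=T, B2=F, B3=F, B4=E
input #4 (b=4, n=5): events B1->T, B2->T, B2->T, B2->T, B2->T, B2->F, B4->E, B3->F; covers B1=T, B2=T, B2=F, B3=F, B4=E
input #5 (b=8, n=6): events B1->T, B2->T, B2->T, B2->T, B2->T, B2->F, B4->E, B3->T, B4->S, B3->F; covers B1=T, B2=T, B2=F, B3=T, B3=F, B4=S, B4=E
input #6 (b=5, n=7): events B1->T, B2->T, B2->T, B2->T, B2->T, B2->F, B4->E, B3->F; covers B1=T, B2=T, B2=F, B3=F, B4=E
input #7 (b=8, n=2): events B1->T, B2->T, B2->T, B2->T, B2->T, B2->F, B4->E, B3->T, B4->E, B3->F; covers B1=T, B2=T, B2=F, B3=T, B3=F, B4=E
input #8 (b=6, n=2): events B1->T, B2->T, B2->T, B2->T, B2->T, B2->F, B4->E, B3->T, B4->E, B3->F; covers B1=T, B2=T, B2=F, B3=T, B3=F, B4=E
input #9 (b=5, n=6): events B1->T, B2->T, B2->T, B2->T, B2->T, B2->F, B4->E, B3->T, B4->S, B3->F; covers B1=T, B2=T, B2=F, B3=T, B3=F, B4=S, B4=E
input #10 (b=7, n=2): events B1->T, B2->T, B2->T, B2->T, B2->T, B2->F, B4->E, B3->T, B4->E, B3->T, B4->E, B3->T, B4->S, B3->F; covers B1=T, B2=T, B2=F, B3=T, B3=F, B4=S, B4=E
pool-wide coverage (8 outcomes): B1=T, B1=F, B2=T, B2=F, B3=T, B3=F, B4=S, B4=E
no size-1 subset reaches all 8 outcomes (best union: 7/8)
inputs {2, 3} (size 2) cover everything; no size-2 subset with a lexicographically smaller index list covers all 8

Answer: 2, 3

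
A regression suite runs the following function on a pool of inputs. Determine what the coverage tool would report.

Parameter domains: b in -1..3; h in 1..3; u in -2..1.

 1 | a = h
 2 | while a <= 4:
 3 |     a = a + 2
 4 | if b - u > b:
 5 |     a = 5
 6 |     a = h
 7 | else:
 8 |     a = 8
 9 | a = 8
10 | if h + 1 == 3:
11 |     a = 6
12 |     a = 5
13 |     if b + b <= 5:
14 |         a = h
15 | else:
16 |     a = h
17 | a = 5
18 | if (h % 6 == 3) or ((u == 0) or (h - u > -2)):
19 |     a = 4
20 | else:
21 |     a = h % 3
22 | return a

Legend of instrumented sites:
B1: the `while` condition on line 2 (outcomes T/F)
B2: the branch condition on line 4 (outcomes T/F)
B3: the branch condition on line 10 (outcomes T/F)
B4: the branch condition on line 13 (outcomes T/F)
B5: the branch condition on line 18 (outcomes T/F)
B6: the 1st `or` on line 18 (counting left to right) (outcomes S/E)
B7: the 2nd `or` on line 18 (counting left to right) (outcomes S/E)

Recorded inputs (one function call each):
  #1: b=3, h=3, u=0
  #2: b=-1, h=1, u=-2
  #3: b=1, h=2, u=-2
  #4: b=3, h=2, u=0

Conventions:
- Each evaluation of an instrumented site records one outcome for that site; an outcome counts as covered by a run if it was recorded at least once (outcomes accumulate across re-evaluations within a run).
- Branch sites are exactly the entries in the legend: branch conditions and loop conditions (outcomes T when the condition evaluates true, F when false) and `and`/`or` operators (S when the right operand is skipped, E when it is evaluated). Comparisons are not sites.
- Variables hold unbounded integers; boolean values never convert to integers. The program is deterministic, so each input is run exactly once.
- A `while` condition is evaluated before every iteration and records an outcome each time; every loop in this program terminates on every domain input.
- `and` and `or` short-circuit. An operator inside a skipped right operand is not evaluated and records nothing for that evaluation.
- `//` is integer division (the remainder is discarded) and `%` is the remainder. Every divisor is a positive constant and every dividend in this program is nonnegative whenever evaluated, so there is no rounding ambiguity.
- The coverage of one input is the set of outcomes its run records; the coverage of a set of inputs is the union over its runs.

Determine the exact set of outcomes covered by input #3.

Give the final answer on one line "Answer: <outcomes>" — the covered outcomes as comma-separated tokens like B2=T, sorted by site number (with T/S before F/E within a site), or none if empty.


Tracing the run of input #3 (b=1, h=2, u=-2):
  B1->T, B1->T, B1->F, B2->T, B3->T, B4->T, B6->E, B7->E, B5->T
collecting distinct outcomes: B1=T, B1=F, B2=T, B3=T, B4=T, B5=T, B6=E, B7=E
Answer: B1=T, B1=F, B2=T, B3=T, B4=T, B5=T, B6=E, B7=E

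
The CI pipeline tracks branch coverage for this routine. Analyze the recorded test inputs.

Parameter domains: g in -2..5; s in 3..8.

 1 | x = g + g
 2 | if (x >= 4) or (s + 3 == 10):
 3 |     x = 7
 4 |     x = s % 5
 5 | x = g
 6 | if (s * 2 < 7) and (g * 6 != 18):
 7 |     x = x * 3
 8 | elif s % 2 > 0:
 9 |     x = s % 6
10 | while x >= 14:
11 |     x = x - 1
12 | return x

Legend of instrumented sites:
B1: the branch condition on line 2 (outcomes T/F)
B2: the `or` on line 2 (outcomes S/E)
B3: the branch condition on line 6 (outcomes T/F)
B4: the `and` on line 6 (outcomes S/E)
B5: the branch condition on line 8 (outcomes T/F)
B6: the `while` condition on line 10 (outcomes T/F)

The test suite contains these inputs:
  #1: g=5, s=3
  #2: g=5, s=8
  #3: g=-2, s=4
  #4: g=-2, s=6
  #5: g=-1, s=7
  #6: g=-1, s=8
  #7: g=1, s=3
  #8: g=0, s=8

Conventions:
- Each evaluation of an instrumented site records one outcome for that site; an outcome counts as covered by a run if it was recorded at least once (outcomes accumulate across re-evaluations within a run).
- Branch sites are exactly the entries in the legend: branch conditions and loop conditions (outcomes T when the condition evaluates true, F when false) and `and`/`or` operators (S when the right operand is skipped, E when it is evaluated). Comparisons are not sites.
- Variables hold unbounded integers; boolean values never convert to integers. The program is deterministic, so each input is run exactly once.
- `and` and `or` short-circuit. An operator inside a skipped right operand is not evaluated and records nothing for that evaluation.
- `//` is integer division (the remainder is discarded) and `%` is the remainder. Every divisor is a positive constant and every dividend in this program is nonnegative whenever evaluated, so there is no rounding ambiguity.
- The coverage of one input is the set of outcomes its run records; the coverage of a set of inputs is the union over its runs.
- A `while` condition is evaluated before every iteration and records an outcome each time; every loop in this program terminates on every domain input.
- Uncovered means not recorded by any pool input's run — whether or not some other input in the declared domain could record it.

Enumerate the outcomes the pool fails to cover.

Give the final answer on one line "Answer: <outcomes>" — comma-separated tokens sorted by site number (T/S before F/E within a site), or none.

run #1 (g=5, s=3) runs B2->S, B1->T, B4->E, B3->T, B6->T, B6->T, B6->F; records B1=T, B2=S, B3=T, B4=E, B6=T, B6=F
run #2 (g=5, s=8) runs B2->S, B1->T, B4->S, B3->F, B5->F, B6->F; records B1=T, B2=S, B3=F, B4=S, B5=F, B6=F
run #3 (g=-2, s=4) runs B2->E, B1->F, B4->S, B3->F, B5->F, B6->F; records B1=F, B2=E, B3=F, B4=S, B5=F, B6=F
run #4 (g=-2, s=6) runs B2->E, B1->F, B4->S, B3->F, B5->F, B6->F; records B1=F, B2=E, B3=F, B4=S, B5=F, B6=F
run #5 (g=-1, s=7) runs B2->E, B1->T, B4->S, B3->F, B5->T, B6->F; records B1=T, B2=E, B3=F, B4=S, B5=T, B6=F
run #6 (g=-1, s=8) runs B2->E, B1->F, B4->S, B3->F, B5->F, B6->F; records B1=F, B2=E, B3=F, B4=S, B5=F, B6=F
run #7 (g=1, s=3) runs B2->E, B1->F, B4->E, B3->T, B6->F; records B1=F, B2=E, B3=T, B4=E, B6=F
run #8 (g=0, s=8) runs B2->E, B1->F, B4->S, B3->F, B5->F, B6->F; records B1=F, B2=E, B3=F, B4=S, B5=F, B6=F
union over the pool: B1=T, B1=F, B2=S, B2=E, B3=T, B3=F, B4=S, B4=E, B5=T, B5=F, B6=T, B6=F
uncovered (0 of 12): none

Answer: none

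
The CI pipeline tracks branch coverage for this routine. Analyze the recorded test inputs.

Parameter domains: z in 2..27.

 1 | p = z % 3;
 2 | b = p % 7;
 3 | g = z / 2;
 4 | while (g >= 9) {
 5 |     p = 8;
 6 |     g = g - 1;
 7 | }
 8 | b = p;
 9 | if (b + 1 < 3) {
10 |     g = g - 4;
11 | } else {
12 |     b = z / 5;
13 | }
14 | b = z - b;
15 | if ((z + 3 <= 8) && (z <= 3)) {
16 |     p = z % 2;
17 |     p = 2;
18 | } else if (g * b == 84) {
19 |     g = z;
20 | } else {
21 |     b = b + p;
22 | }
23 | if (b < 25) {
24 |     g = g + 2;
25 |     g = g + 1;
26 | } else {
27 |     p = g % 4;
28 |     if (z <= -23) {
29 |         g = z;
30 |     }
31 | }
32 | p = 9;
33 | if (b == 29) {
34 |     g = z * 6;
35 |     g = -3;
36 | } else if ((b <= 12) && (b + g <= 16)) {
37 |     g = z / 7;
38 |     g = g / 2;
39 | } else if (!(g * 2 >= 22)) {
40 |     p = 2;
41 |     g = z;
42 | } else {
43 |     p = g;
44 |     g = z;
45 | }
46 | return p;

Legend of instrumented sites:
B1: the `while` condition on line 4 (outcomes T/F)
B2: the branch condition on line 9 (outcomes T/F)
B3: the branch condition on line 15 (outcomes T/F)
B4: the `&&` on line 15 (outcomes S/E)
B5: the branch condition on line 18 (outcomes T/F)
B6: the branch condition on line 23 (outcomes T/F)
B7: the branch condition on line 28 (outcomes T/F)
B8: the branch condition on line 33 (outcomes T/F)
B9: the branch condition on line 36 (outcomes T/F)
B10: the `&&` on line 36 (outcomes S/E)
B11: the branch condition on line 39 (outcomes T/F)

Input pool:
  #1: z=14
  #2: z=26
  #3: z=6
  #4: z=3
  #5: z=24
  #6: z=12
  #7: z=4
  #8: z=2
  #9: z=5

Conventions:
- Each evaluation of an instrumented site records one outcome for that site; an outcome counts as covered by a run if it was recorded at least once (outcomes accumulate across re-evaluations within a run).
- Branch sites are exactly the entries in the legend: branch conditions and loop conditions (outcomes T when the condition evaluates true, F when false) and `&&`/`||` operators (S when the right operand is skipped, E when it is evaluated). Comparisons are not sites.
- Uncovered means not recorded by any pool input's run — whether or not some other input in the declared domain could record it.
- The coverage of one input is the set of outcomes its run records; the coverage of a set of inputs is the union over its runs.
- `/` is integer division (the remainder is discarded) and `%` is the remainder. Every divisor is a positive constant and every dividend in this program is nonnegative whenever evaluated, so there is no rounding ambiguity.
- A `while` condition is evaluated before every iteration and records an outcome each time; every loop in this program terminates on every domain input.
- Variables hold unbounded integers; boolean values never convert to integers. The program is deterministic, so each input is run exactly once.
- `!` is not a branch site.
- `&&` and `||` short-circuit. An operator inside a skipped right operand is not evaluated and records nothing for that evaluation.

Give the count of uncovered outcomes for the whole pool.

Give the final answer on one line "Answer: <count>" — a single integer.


run #1 (z=14) runs B1->F, B2->F, B4->S, B3->F, B5->T, B6->T, B8->F, B10->E, B9->F, B11->F; records B1=F, B2=F, B3=F, B4=S, B5=T, B6=T, B8=F, B9=F, B10=E, B11=F
run #2 (z=26) runs B1->T, B1->T, B1->T, B1->T, B1->T, B1->F, B2->F, B4->S, B3->F, B5->F, B6->F, B7->F, B8->T; records B1=T, B1=F, B2=F, B3=F, B4=S, B5=F, B6=F, B7=F, B8=T
run #3 (z=6) runs B1->F, B2->T, B4->S, B3->F, B5->F, B6->T, B8->F, B10->E, B9->T; records B1=F, B2=T, B3=F, B4=S, B5=F, B6=T, B8=F, B9=T, B10=E
run #4 (z=3) runs B1->F, B2->T, B4->E, B3->T, B6->T, B8->F, B10->E, B9->T; records B1=F, B2=T, B3=T, B4=E, B6=T, B8=F, B9=T, B10=E
run #5 (z=24) runs B1->T, B1->T, B1->T, B1->T, B1->F, B2->F, B4->S, B3->F, B5->F, B6->F, B7->F, B8->F, B10->S, B9->F, ...; records B1=T, B1=F, B2=F, B3=F, B4=S, B5=F, B6=F, B7=F, B8=F, B9=F, B10=S, B11=T
run #6 (z=12) runs B1->F, B2->T, B4->S, B3->F, B5->F, B6->T, B8->F, B10->E, B9->F, B11->T; records B1=F, B2=T, B3=F, B4=S, B5=F, B6=T, B8=F, B9=F, B10=E, B11=T
run #7 (z=4) runs B1->F, B2->T, B4->E, B3->F, B5->F, B6->T, B8->F, B10->E, B9->T; records B1=F, B2=T, B3=F, B4=E, B5=F, B6=T, B8=F, B9=T, B10=E
run #8 (z=2) runs B1->F, B2->F, B4->E, B3->T, B6->T, B8->F, B10->E, B9->T; records B1=F, B2=F, B3=T, B4=E, B6=T, B8=F, B9=T, B10=E
run #9 (z=5) runs B1->F, B2->F, B4->E, B3->F, B5->F, B6->T, B8->F, B10->E, B9->T; records B1=F, B2=F, B3=F, B4=E, B5=F, B6=T, B8=F, B9=T, B10=E
union over the pool: B1=T, B1=F, B2=T, B2=F, B3=T, B3=F, B4=S, B4=E, B5=T, B5=F, B6=T, B6=F, B7=F, B8=T, B8=F, B9=T, B9=F, B10=S, B10=E, B11=T, B11=F
uncovered (1 of 22): B7=T
Answer: 1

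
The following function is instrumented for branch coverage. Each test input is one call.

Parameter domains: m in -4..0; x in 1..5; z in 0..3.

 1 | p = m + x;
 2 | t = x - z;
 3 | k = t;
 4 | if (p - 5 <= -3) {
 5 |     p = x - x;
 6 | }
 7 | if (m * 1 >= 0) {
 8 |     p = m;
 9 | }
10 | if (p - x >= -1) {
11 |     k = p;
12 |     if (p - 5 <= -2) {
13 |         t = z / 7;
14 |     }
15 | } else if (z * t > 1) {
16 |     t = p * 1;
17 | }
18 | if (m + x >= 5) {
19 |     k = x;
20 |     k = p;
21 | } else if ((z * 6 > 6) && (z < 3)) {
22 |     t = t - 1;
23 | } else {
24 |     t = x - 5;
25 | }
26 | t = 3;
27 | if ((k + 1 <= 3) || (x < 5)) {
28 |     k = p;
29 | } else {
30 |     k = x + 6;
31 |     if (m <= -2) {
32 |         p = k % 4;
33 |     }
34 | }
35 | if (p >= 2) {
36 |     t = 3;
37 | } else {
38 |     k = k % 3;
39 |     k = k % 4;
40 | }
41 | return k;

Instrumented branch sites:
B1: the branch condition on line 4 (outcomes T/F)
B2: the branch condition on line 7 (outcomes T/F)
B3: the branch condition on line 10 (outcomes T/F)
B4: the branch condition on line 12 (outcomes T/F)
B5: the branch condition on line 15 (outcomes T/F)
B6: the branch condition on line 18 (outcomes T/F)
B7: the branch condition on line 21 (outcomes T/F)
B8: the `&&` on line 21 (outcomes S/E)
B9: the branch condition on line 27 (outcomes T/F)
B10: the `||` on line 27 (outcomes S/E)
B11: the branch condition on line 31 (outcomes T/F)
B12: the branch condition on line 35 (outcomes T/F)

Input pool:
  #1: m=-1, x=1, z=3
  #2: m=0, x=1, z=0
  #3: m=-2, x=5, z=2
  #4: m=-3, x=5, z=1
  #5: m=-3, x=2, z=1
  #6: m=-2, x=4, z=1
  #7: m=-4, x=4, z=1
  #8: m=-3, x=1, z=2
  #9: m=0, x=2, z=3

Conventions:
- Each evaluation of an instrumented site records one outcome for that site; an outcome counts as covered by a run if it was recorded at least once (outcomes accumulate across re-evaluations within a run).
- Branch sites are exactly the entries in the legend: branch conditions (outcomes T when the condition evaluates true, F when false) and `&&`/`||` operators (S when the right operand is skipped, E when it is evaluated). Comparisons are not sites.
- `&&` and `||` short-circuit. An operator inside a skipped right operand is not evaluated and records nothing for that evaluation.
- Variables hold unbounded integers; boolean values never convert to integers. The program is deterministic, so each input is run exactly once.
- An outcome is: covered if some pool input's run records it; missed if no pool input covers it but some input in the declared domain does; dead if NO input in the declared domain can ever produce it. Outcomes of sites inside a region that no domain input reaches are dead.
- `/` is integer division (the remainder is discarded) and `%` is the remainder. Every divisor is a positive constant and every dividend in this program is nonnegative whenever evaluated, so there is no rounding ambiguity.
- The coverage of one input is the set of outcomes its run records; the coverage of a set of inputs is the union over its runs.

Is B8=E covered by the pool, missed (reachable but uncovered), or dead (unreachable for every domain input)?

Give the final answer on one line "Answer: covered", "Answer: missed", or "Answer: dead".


B8=E is recorded by pool input(s) 1, 3, 8, 9 -> covered
Answer: covered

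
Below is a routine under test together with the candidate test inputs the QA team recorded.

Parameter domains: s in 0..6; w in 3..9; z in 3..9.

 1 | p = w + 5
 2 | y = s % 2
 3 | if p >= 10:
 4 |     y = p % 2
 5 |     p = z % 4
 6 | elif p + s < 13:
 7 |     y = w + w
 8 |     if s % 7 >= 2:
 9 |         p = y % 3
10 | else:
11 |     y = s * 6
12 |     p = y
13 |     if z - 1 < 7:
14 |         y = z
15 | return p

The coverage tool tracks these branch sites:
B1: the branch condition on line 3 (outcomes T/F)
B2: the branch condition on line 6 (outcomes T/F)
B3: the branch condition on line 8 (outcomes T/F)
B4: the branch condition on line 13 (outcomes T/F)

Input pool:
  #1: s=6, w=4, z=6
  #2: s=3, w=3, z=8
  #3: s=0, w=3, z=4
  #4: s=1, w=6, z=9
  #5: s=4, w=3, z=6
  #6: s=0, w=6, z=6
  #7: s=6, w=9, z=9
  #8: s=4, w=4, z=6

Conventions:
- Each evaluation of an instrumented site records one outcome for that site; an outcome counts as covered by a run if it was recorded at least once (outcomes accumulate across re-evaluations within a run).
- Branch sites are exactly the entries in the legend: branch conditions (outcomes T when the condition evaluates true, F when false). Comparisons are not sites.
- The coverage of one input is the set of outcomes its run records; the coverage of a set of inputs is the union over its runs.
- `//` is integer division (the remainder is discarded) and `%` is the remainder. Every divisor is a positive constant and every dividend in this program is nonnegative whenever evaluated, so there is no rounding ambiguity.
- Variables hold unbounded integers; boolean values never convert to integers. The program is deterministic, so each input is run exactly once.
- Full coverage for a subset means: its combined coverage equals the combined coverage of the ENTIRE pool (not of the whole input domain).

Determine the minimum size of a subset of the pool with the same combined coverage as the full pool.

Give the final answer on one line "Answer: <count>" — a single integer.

input #1 (s=6, w=4, z=6): covers B1=F, B2=F, B4=T
input #2 (s=3, w=3, z=8): covers B1=F, B2=T, B3=T
input #3 (s=0, w=3, z=4): covers B1=F, B2=T, B3=F
input #4 (s=1, w=6, z=9): covers B1=T
input #5 (s=4, w=3, z=6): covers B1=F, B2=T, B3=T
input #6 (s=0, w=6, z=6): covers B1=T
input #7 (s=6, w=9, z=9): covers B1=T
input #8 (s=4, w=4, z=6): covers B1=F, B2=F, B4=T
pool-wide coverage (7 outcomes): B1=T, B1=F, B2=T, B2=F, B3=T, B3=F, B4=T
checked all size-1 subsets: none covers 7 outcomes (max 3/7)
checked all size-2 subsets: none covers 7 outcomes (max 5/7)
checked all size-3 subsets: none covers 7 outcomes (max 6/7)
the canonical winner is {1, 2, 3, 4}: size 4, full 7-outcome coverage, earliest index list among size-4 covers

Answer: 4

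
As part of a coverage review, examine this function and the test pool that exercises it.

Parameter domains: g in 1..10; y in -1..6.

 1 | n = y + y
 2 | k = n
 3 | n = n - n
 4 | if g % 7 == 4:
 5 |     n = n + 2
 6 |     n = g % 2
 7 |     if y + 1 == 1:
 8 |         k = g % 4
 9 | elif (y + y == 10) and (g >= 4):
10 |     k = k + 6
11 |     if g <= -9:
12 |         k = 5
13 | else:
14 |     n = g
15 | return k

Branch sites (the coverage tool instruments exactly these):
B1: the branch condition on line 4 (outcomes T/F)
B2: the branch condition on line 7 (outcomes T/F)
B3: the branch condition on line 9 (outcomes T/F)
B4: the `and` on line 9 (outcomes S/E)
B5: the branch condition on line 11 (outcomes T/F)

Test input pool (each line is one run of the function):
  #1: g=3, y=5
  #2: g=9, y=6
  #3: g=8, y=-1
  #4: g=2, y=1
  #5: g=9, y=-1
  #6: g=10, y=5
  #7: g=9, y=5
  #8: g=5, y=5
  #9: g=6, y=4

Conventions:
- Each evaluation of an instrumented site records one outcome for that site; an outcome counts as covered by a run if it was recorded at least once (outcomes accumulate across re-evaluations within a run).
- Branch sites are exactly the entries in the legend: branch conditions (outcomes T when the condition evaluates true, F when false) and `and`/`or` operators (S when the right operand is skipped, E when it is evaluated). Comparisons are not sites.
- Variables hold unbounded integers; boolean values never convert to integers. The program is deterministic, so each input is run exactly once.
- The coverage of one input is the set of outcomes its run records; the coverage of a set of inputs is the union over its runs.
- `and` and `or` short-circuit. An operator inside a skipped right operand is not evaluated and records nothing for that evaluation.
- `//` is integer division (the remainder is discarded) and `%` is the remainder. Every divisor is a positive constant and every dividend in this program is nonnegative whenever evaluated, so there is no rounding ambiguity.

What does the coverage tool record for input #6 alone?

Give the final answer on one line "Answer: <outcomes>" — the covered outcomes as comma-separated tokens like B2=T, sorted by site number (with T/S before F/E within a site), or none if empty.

Tracing the run of input #6 (g=10, y=5):
  B1->F, B4->E, B3->T, B5->F
deduplicating events, the covered set is: B1=F, B3=T, B4=E, B5=F

Answer: B1=F, B3=T, B4=E, B5=F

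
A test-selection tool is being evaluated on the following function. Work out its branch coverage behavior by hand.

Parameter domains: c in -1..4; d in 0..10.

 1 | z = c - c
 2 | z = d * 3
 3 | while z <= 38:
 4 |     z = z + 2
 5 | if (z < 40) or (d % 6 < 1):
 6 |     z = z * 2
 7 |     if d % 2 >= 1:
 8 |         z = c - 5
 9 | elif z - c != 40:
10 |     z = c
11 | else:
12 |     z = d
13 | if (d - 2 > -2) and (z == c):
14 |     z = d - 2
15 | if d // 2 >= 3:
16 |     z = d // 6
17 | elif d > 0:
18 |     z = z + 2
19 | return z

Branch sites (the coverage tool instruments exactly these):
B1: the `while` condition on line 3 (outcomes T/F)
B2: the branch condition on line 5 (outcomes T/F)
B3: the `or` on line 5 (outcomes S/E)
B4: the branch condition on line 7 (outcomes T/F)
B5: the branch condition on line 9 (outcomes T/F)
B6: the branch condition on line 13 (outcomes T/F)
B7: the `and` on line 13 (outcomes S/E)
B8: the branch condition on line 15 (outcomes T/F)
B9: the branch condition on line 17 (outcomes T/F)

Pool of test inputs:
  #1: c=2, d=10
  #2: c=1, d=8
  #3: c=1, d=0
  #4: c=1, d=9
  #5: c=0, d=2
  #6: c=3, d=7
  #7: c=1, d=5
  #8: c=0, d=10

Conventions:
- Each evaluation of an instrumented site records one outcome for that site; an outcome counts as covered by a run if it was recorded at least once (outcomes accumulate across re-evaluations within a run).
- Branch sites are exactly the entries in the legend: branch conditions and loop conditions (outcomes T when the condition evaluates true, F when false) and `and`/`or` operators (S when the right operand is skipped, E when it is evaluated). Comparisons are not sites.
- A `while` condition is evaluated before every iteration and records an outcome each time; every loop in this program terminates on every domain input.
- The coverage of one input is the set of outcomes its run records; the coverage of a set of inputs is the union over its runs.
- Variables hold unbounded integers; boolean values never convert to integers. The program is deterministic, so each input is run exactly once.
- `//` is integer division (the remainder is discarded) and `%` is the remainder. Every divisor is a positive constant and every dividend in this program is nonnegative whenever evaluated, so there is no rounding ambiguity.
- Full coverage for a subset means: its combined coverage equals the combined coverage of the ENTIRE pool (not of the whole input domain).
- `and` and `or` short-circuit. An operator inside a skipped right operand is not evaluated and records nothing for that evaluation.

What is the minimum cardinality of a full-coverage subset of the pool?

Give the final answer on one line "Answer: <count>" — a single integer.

test 1 (c=2, d=10) hits B1=T, B1=F, B2=F, B3=E, B5=T, B6=T, B7=E, B8=T
test 2 (c=1, d=8) hits B1=T, B1=F, B2=F, B3=E, B5=T, B6=T, B7=E, B8=T
test 3 (c=1, d=0) hits B1=T, B1=F, B2=T, B3=E, B4=F, B6=F, B7=S, B8=F, B9=F
test 4 (c=1, d=9) hits B1=T, B1=F, B2=T, B3=S, B4=T, B6=F, B7=E, B8=T
test 5 (c=0, d=2) hits B1=T, B1=F, B2=F, B3=E, B5=F, B6=F, B7=E, B8=F, B9=T
test 6 (c=3, d=7) hits B1=T, B1=F, B2=T, B3=S, B4=T, B6=F, B7=E, B8=T
test 7 (c=1, d=5) hits B1=T, B1=F, B2=T, B3=S, B4=T, B6=F, B7=E, B8=F, B9=T
test 8 (c=0, d=10) hits B1=T, B1=F, B2=F, B3=E, B5=F, B6=F, B7=E, B8=T
the full pool covers 18 outcomes: B1=T, B1=F, B2=T, B2=F, B3=S, B3=E, B4=T, B4=F, B5=T, B5=F, B6=T, B6=F, B7=S, B7=E, B8=T, B8=F, B9=T, B9=F
no size-1 subset reaches all 18 outcomes (best union: 9/18)
no size-2 subset reaches all 18 outcomes (best union: 14/18)
no size-3 subset reaches all 18 outcomes (best union: 17/18)
at size 4, {1, 3, 4, 5} reaches all 18 outcomes; every lexicographically earlier size-4 subset fails

Answer: 4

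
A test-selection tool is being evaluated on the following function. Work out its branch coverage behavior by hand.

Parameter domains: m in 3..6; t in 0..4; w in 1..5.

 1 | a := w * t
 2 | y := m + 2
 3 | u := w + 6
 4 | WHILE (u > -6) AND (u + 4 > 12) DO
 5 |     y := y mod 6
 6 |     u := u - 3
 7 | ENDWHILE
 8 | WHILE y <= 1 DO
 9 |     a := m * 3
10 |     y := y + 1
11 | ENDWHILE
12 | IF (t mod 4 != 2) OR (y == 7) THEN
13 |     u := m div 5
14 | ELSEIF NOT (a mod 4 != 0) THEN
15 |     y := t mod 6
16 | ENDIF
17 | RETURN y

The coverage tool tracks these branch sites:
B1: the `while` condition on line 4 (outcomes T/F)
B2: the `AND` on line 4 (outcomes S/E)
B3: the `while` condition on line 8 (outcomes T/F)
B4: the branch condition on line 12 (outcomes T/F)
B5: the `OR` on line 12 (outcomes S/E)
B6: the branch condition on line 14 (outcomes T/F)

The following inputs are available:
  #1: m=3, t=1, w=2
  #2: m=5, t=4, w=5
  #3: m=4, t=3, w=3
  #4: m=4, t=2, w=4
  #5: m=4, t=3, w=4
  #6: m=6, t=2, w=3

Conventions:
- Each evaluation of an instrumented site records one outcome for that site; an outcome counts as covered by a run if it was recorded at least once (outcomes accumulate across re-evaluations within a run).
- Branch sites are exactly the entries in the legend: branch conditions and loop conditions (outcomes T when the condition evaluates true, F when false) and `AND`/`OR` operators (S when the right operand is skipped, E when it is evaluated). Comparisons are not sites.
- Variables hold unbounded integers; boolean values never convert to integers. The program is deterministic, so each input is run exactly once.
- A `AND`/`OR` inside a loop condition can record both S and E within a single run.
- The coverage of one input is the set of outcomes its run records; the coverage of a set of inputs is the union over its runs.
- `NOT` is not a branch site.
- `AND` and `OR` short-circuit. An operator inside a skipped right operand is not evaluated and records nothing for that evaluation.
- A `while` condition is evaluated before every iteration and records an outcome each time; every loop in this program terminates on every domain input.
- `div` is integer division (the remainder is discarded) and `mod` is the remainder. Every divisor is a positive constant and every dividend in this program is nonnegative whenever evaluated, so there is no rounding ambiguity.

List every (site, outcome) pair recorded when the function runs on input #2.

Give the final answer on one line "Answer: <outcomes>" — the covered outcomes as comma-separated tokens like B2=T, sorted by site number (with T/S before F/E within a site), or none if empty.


Event log for input #2 (m=5, t=4, w=5):
  B2->E, B1->T, B2->E, B1->F, B3->T, B3->F, B5->S, B4->T
deduplicating events, the covered set is: B1=T, B1=F, B2=E, B3=T, B3=F, B4=T, B5=S
Answer: B1=T, B1=F, B2=E, B3=T, B3=F, B4=T, B5=S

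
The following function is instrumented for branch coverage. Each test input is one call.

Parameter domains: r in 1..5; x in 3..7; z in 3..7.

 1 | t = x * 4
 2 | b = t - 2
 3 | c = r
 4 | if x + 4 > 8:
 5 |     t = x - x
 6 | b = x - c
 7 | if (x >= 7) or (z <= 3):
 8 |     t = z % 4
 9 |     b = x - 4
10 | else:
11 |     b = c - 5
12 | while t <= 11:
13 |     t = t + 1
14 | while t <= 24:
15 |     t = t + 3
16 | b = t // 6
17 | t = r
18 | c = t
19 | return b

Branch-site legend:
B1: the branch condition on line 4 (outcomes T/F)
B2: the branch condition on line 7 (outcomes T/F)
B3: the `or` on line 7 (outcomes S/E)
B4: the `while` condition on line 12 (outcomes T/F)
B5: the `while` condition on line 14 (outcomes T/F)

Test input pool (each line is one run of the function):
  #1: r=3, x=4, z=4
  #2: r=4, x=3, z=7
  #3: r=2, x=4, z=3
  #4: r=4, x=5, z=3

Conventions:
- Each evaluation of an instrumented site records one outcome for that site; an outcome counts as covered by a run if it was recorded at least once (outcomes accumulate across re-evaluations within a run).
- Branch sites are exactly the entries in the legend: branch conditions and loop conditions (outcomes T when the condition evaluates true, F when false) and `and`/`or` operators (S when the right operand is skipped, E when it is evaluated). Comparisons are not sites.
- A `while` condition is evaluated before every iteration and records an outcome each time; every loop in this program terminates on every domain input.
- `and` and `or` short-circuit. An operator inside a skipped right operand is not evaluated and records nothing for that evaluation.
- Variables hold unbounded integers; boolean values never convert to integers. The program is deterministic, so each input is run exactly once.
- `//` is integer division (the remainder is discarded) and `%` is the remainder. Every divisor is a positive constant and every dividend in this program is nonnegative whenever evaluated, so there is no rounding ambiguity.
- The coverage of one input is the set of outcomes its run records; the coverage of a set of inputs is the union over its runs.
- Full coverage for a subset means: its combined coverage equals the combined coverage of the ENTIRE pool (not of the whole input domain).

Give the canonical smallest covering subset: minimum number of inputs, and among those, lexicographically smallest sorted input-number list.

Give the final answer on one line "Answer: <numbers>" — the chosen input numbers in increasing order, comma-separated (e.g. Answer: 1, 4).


input #1, r=3, x=4, z=4: outcomes B1=F, B2=F, B3=E, B4=F, B5=T, B5=F
input #2, r=4, x=3, z=7: outcomes B1=F, B2=F, B3=E, B4=F, B5=T, B5=F
input #3, r=2, x=4, z=3: outcomes B1=F, B2=T, B3=E, B4=T, B4=F, B5=T, B5=F
input #4, r=4, x=5, z=3: outcomes B1=T, B2=T, B3=E, B4=T, B4=F, B5=T, B5=F
the full pool covers 9 outcomes: B1=T, B1=F, B2=T, B2=F, B3=E, B4=T, B4=F, B5=T, B5=F
checked all size-1 subsets: none covers 9 outcomes (max 7/9)
at size 2, {1, 4} reaches all 9 outcomes; every lexicographically earlier size-2 subset fails
Answer: 1, 4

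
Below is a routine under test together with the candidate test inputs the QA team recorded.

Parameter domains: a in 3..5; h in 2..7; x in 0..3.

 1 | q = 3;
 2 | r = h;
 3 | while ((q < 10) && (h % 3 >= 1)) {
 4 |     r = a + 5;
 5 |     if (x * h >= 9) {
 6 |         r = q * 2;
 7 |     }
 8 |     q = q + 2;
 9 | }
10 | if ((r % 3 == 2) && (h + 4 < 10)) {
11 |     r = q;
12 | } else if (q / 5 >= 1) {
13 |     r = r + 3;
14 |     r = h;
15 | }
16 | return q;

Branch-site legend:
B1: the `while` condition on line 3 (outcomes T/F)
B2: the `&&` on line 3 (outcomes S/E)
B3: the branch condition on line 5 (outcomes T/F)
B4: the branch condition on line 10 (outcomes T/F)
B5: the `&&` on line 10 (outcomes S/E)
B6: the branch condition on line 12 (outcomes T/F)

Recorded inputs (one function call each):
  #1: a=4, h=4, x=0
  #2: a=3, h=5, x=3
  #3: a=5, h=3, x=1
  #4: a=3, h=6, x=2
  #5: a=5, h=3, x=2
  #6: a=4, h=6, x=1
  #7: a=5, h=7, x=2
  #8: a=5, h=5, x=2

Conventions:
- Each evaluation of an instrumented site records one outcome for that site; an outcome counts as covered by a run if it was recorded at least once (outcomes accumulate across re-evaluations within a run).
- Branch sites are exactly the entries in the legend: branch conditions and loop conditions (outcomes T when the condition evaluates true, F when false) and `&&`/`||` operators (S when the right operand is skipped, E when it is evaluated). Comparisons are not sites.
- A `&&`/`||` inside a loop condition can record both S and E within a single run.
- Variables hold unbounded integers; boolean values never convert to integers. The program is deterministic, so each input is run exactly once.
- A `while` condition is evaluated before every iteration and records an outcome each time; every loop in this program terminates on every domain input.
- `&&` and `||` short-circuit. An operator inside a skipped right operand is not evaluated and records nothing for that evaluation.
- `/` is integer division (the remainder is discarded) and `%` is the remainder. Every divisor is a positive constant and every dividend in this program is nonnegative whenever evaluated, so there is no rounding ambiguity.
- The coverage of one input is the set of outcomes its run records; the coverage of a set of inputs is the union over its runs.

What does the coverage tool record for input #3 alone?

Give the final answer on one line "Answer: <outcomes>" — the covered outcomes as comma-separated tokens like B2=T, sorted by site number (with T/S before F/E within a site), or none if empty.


Simulating input #3 (a=5, h=3, x=1) step by step:
  B2->E, B1->F, B5->S, B4->F, B6->F
deduplicating events, the covered set is: B1=F, B2=E, B4=F, B5=S, B6=F
Answer: B1=F, B2=E, B4=F, B5=S, B6=F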